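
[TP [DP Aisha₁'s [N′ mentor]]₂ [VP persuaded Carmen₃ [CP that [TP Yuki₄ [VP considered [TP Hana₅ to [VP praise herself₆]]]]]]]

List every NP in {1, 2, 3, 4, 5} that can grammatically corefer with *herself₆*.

*herself* is an anaphor, so Principle A applies: it must be bound in its binding domain.
Binding domain of *herself₆*: the embedded TP, whose subject is Hana₅.
*Aisha₁* does not c-command the anaphor → cannot bind it.
*[Aisha₁'s mentor]₂* c-commands the anaphor but is outside its binding domain → cannot satisfy Principle A.
*Carmen₃* c-commands the anaphor but is outside its binding domain → cannot satisfy Principle A.
*Yuki₄* c-commands the anaphor but is outside its binding domain → cannot satisfy Principle A.
*Hana₅* c-commands the anaphor within its binding domain → licit binder.

{5}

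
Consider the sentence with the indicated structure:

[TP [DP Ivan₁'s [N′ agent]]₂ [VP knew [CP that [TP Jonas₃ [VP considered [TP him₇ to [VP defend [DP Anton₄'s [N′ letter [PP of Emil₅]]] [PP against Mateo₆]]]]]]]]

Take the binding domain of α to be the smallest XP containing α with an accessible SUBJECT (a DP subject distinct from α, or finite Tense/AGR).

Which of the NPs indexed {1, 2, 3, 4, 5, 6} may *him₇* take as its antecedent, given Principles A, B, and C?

*him* is a pronoun, so Principle B applies: it must be free in its binding domain.
Binding domain of *him₇*: the embedded TP, whose subject is Jonas₃.
*Ivan₁* and the pronoun do not c-command one another → neither Principle B nor Principle C is at stake; coindexation permitted.
*[Ivan₁'s agent]₂* c-commands the pronoun but from outside its binding domain, and is not c-commanded by it → coindexation permitted.
*Jonas₃* c-commands the pronoun within its binding domain → coindexation would violate Principle B.
*Anton₄*: the pronoun c-commands this R-expression → coindexation would violate Principle C on *Anton₄*.
*Emil₅*: the pronoun c-commands this R-expression → coindexation would violate Principle C on *Emil₅*.
*Mateo₆*: the pronoun c-commands this R-expression → coindexation would violate Principle C on *Mateo₆*.

{1, 2}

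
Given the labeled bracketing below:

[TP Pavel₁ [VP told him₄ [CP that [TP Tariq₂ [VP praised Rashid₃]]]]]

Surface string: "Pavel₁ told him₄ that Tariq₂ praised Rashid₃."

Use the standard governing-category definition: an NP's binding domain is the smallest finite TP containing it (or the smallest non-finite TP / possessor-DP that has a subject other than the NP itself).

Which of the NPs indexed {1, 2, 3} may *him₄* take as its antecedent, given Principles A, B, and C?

*him* is a pronoun, so Principle B applies: it must be free in its binding domain.
Binding domain of *him₄*: the matrix TP, whose subject is Pavel₁.
*Pavel₁* c-commands the pronoun within its binding domain → coindexation would violate Principle B.
*Tariq₂*: the pronoun c-commands this R-expression → coindexation would violate Principle C on *Tariq₂*.
*Rashid₃*: the pronoun c-commands this R-expression → coindexation would violate Principle C on *Rashid₃*.

none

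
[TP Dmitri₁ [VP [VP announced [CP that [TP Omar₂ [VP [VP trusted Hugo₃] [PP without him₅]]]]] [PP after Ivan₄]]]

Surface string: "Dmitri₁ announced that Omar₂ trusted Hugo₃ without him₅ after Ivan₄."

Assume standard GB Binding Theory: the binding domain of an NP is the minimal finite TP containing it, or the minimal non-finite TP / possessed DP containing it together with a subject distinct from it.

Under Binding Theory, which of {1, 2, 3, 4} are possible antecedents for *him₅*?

*him* is a pronoun, so Principle B applies: it must be free in its binding domain.
Binding domain of *him₅*: the embedded TP, whose subject is Omar₂.
*Dmitri₁* c-commands the pronoun but from outside its binding domain, and is not c-commanded by it → coindexation permitted.
*Omar₂* c-commands the pronoun within its binding domain → coindexation would violate Principle B.
*Hugo₃* and the pronoun do not c-command one another → neither Principle B nor Principle C is at stake; coindexation permitted.
*Ivan₄* and the pronoun do not c-command one another → neither Principle B nor Principle C is at stake; coindexation permitted.

{1, 3, 4}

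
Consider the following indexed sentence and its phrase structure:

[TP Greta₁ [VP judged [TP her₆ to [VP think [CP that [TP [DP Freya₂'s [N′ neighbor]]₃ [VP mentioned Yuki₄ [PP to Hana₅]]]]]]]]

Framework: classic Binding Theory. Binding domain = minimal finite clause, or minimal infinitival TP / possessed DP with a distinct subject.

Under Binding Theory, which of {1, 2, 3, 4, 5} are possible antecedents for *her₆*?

*her* is a pronoun, so Principle B applies: it must be free in its binding domain.
Binding domain of *her₆*: the matrix TP, whose subject is Greta₁.
*Greta₁* c-commands the pronoun within its binding domain → coindexation would violate Principle B.
*Freya₂*: the pronoun c-commands this R-expression → coindexation would violate Principle C on *Freya₂*.
*[Freya₂'s neighbor]₃*: the pronoun c-commands this R-expression → coindexation would violate Principle C on *[Freya₂'s neighbor]₃*.
*Yuki₄*: the pronoun c-commands this R-expression → coindexation would violate Principle C on *Yuki₄*.
*Hana₅*: the pronoun c-commands this R-expression → coindexation would violate Principle C on *Hana₅*.

none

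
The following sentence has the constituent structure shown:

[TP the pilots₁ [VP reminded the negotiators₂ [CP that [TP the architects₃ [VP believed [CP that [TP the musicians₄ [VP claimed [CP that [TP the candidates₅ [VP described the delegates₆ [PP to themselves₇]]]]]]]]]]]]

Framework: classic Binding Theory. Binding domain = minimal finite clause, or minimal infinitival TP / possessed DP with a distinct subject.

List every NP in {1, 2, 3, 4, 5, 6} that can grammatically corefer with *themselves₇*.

{5, 6}

*themselves* is an anaphor, so Principle A applies: it must be bound in its binding domain.
Binding domain of *themselves₇*: the embedded TP, whose subject is the candidates₅.
*the pilots₁* c-commands the anaphor but is outside its binding domain → cannot satisfy Principle A.
*the negotiators₂* c-commands the anaphor but is outside its binding domain → cannot satisfy Principle A.
*the architects₃* c-commands the anaphor but is outside its binding domain → cannot satisfy Principle A.
*the musicians₄* c-commands the anaphor but is outside its binding domain → cannot satisfy Principle A.
*the candidates₅* c-commands the anaphor within its binding domain → licit binder.
*the delegates₆* c-commands the anaphor within its binding domain → licit binder.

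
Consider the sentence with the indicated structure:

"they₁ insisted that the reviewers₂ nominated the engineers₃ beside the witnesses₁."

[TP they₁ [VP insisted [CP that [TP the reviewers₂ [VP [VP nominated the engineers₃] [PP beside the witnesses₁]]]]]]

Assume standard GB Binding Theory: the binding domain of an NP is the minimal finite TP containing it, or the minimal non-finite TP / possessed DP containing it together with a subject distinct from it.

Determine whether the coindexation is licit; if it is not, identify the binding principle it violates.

Principle C

The two coindexed NPs are *they₁* and *the witnesses₁*.
*the witnesses₁* is an R-expression. Principle C requires it to be free everywhere.
*they₁* c-commands it and carries the same index.
The R-expression is bound → Principle C violation.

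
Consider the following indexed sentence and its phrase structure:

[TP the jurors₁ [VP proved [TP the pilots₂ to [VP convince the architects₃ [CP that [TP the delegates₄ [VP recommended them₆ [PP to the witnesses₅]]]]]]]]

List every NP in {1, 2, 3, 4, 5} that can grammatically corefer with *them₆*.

*them* is a pronoun, so Principle B applies: it must be free in its binding domain.
Binding domain of *them₆*: the embedded TP, whose subject is the delegates₄.
*the jurors₁* c-commands the pronoun but from outside its binding domain, and is not c-commanded by it → coindexation permitted.
*the pilots₂* c-commands the pronoun but from outside its binding domain, and is not c-commanded by it → coindexation permitted.
*the architects₃* c-commands the pronoun but from outside its binding domain, and is not c-commanded by it → coindexation permitted.
*the delegates₄* c-commands the pronoun within its binding domain → coindexation would violate Principle B.
*the witnesses₅*: the pronoun c-commands this R-expression → coindexation would violate Principle C on *the witnesses₅*.

{1, 2, 3}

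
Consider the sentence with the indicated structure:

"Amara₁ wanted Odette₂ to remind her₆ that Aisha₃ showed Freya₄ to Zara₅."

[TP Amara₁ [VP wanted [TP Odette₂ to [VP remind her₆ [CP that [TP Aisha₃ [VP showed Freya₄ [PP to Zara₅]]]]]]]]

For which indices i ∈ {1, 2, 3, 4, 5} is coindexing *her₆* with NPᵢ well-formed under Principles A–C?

{1}

*her* is a pronoun, so Principle B applies: it must be free in its binding domain.
Binding domain of *her₆*: the embedded TP, whose subject is Odette₂.
*Amara₁* c-commands the pronoun but from outside its binding domain, and is not c-commanded by it → coindexation permitted.
*Odette₂* c-commands the pronoun within its binding domain → coindexation would violate Principle B.
*Aisha₃*: the pronoun c-commands this R-expression → coindexation would violate Principle C on *Aisha₃*.
*Freya₄*: the pronoun c-commands this R-expression → coindexation would violate Principle C on *Freya₄*.
*Zara₅*: the pronoun c-commands this R-expression → coindexation would violate Principle C on *Zara₅*.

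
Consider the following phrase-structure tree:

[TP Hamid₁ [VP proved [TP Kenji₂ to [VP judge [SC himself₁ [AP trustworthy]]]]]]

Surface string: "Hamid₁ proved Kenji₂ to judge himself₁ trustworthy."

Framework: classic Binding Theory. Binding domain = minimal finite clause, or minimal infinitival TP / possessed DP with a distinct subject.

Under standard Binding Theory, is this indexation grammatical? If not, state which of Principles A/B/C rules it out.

Principle A

The two coindexed NPs are *Hamid₁* and *himself₁*.
*himself₁* is an anaphor. Principle A requires it to be bound within its binding domain — the embedded TP, whose subject is Kenji₂.
Within that domain it is c-commanded by *Kenji₂*, which does not share its index.
*Hamid₁* does c-command the anaphor, but from outside its binding domain.
The anaphor is unbound in its domain → Principle A violation.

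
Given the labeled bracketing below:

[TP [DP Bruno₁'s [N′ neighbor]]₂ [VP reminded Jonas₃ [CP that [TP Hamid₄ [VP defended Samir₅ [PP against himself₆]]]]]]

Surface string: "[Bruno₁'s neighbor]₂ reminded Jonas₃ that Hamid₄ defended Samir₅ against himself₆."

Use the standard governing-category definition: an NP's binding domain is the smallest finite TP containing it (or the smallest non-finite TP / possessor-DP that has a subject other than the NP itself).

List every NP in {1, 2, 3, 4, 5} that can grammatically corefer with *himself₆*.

{4, 5}

*himself* is an anaphor, so Principle A applies: it must be bound in its binding domain.
Binding domain of *himself₆*: the embedded TP, whose subject is Hamid₄.
*Bruno₁* does not c-command the anaphor → cannot bind it.
*[Bruno₁'s neighbor]₂* c-commands the anaphor but is outside its binding domain → cannot satisfy Principle A.
*Jonas₃* c-commands the anaphor but is outside its binding domain → cannot satisfy Principle A.
*Hamid₄* c-commands the anaphor within its binding domain → licit binder.
*Samir₅* c-commands the anaphor within its binding domain → licit binder.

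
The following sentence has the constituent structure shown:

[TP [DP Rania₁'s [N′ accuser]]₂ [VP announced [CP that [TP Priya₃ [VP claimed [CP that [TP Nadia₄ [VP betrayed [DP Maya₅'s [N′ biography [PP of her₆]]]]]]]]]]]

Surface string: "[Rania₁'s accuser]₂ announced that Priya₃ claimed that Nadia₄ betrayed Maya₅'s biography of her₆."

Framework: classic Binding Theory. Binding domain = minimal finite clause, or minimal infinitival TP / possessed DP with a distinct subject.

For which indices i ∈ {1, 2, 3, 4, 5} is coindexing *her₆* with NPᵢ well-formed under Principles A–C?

*her* is a pronoun, so Principle B applies: it must be free in its binding domain.
Binding domain of *her₆*: the possessed DP, whose subject is Maya₅.
*Rania₁* and the pronoun do not c-command one another → neither Principle B nor Principle C is at stake; coindexation permitted.
*[Rania₁'s accuser]₂* c-commands the pronoun but from outside its binding domain, and is not c-commanded by it → coindexation permitted.
*Priya₃* c-commands the pronoun but from outside its binding domain, and is not c-commanded by it → coindexation permitted.
*Nadia₄* c-commands the pronoun but from outside its binding domain, and is not c-commanded by it → coindexation permitted.
*Maya₅* c-commands the pronoun within its binding domain → coindexation would violate Principle B.

{1, 2, 3, 4}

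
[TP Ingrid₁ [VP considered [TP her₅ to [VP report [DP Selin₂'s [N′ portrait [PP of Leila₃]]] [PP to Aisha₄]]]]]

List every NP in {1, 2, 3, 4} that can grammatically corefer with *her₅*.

none

*her* is a pronoun, so Principle B applies: it must be free in its binding domain.
Binding domain of *her₅*: the matrix TP, whose subject is Ingrid₁.
*Ingrid₁* c-commands the pronoun within its binding domain → coindexation would violate Principle B.
*Selin₂*: the pronoun c-commands this R-expression → coindexation would violate Principle C on *Selin₂*.
*Leila₃*: the pronoun c-commands this R-expression → coindexation would violate Principle C on *Leila₃*.
*Aisha₄*: the pronoun c-commands this R-expression → coindexation would violate Principle C on *Aisha₄*.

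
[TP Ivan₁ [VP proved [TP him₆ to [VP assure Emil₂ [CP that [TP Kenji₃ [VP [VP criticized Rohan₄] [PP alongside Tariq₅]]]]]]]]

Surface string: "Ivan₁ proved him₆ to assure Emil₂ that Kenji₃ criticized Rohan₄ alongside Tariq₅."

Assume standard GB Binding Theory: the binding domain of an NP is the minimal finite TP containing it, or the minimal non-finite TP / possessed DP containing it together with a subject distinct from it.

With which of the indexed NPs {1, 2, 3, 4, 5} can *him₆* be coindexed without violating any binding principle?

none

*him* is a pronoun, so Principle B applies: it must be free in its binding domain.
Binding domain of *him₆*: the matrix TP, whose subject is Ivan₁.
*Ivan₁* c-commands the pronoun within its binding domain → coindexation would violate Principle B.
*Emil₂*: the pronoun c-commands this R-expression → coindexation would violate Principle C on *Emil₂*.
*Kenji₃*: the pronoun c-commands this R-expression → coindexation would violate Principle C on *Kenji₃*.
*Rohan₄*: the pronoun c-commands this R-expression → coindexation would violate Principle C on *Rohan₄*.
*Tariq₅*: the pronoun c-commands this R-expression → coindexation would violate Principle C on *Tariq₅*.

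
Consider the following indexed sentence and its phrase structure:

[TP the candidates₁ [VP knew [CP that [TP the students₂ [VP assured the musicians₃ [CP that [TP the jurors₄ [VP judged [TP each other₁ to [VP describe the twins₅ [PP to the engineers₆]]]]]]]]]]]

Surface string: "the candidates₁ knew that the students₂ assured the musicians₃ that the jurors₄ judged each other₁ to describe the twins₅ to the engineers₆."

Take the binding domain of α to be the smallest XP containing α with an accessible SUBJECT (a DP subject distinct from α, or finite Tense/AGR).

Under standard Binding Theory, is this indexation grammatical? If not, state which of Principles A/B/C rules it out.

Principle A

The two coindexed NPs are *the candidates₁* and *each other₁*.
*each other₁* is an anaphor. Principle A requires it to be bound within its binding domain — the embedded TP, whose subject is the jurors₄.
Within that domain it is c-commanded by *the jurors₄*, which does not share its index.
*the candidates₁* does c-command the anaphor, but from outside its binding domain.
The anaphor is unbound in its domain → Principle A violation.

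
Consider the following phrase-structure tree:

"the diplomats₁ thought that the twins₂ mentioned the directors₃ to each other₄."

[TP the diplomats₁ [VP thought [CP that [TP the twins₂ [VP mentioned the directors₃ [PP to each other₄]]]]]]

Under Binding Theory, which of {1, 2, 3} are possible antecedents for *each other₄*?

{2, 3}

*each other* is an anaphor, so Principle A applies: it must be bound in its binding domain.
Binding domain of *each other₄*: the embedded TP, whose subject is the twins₂.
*the diplomats₁* c-commands the anaphor but is outside its binding domain → cannot satisfy Principle A.
*the twins₂* c-commands the anaphor within its binding domain → licit binder.
*the directors₃* c-commands the anaphor within its binding domain → licit binder.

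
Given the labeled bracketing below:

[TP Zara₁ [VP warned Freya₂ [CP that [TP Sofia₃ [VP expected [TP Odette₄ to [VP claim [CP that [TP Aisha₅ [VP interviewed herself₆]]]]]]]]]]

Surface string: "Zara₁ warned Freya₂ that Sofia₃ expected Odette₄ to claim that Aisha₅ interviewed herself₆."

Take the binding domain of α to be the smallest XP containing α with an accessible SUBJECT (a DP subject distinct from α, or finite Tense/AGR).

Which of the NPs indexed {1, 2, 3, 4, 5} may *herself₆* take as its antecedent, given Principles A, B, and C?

{5}

*herself* is an anaphor, so Principle A applies: it must be bound in its binding domain.
Binding domain of *herself₆*: the embedded TP, whose subject is Aisha₅.
*Zara₁* c-commands the anaphor but is outside its binding domain → cannot satisfy Principle A.
*Freya₂* c-commands the anaphor but is outside its binding domain → cannot satisfy Principle A.
*Sofia₃* c-commands the anaphor but is outside its binding domain → cannot satisfy Principle A.
*Odette₄* c-commands the anaphor but is outside its binding domain → cannot satisfy Principle A.
*Aisha₅* c-commands the anaphor within its binding domain → licit binder.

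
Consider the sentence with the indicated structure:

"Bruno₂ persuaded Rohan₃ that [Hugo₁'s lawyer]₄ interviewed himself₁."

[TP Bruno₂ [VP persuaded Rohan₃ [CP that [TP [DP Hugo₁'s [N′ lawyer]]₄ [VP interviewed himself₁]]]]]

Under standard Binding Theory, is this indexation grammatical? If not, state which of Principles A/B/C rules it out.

The two coindexed NPs are *Hugo₁* and *himself₁*.
*himself₁* is an anaphor. Principle A requires it to be bound within its binding domain — the embedded TP, whose subject is [Hugo₁'s lawyer]₄.
Within that domain it is c-commanded by *[Hugo₁'s lawyer]₄*, which does not share its index.
*Hugo₁* does not c-command the anaphor at all.
The anaphor is unbound in its domain → Principle A violation.

Principle A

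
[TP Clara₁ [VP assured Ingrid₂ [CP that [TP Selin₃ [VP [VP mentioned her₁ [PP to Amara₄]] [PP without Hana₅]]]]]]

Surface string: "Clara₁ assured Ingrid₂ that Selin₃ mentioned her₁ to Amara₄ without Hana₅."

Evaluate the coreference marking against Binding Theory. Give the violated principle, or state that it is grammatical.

The two coindexed NPs are *Clara₁* and *her₁*.
*her₁* is a pronoun; its binding domain is the embedded TP, whose subject is Selin₃. Within that domain it is c-commanded only by *Selin₃*, which carries a different index — the pronoun is free locally, so Principle B holds.
*Clara₁* is an R-expression; *her₁* does not c-command it, and no other NP shares its index, so Principle C is satisfied.
All principles are respected.

grammatical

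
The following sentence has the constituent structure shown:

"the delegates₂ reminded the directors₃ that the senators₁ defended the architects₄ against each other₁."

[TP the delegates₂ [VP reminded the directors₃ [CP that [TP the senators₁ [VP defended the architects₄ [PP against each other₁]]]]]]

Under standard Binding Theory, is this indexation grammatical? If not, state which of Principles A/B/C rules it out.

grammatical

The two coindexed NPs are *the senators₁* and *each other₁*.
*each other₁* is an anaphor; its binding domain is the embedded TP, whose subject is the senators₁. *the senators₁* c-commands it within that domain and shares its index, so Principle A is satisfied.
*the senators₁* is an R-expression; *each other₁* does not c-command it, and no other NP shares its index, so Principle C is satisfied.
All principles are respected.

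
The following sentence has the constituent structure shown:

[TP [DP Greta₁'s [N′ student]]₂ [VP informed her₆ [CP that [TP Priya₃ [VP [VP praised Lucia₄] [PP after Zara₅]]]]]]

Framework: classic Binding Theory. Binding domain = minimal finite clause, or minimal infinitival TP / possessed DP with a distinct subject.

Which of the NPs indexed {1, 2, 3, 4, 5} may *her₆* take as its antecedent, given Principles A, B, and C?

*her* is a pronoun, so Principle B applies: it must be free in its binding domain.
Binding domain of *her₆*: the matrix TP, whose subject is [Greta₁'s student]₂.
*Greta₁* and the pronoun do not c-command one another → neither Principle B nor Principle C is at stake; coindexation permitted.
*[Greta₁'s student]₂* c-commands the pronoun within its binding domain → coindexation would violate Principle B.
*Priya₃*: the pronoun c-commands this R-expression → coindexation would violate Principle C on *Priya₃*.
*Lucia₄*: the pronoun c-commands this R-expression → coindexation would violate Principle C on *Lucia₄*.
*Zara₅*: the pronoun c-commands this R-expression → coindexation would violate Principle C on *Zara₅*.

{1}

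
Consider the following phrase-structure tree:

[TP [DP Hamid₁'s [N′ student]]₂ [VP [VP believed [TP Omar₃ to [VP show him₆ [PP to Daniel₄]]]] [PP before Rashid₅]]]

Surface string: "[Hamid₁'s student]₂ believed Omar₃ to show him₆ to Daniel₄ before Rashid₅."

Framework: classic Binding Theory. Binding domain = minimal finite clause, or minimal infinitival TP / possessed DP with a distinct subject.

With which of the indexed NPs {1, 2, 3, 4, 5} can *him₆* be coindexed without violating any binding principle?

*him* is a pronoun, so Principle B applies: it must be free in its binding domain.
Binding domain of *him₆*: the embedded TP, whose subject is Omar₃.
*Hamid₁* and the pronoun do not c-command one another → neither Principle B nor Principle C is at stake; coindexation permitted.
*[Hamid₁'s student]₂* c-commands the pronoun but from outside its binding domain, and is not c-commanded by it → coindexation permitted.
*Omar₃* c-commands the pronoun within its binding domain → coindexation would violate Principle B.
*Daniel₄*: the pronoun c-commands this R-expression → coindexation would violate Principle C on *Daniel₄*.
*Rashid₅* and the pronoun do not c-command one another → neither Principle B nor Principle C is at stake; coindexation permitted.

{1, 2, 5}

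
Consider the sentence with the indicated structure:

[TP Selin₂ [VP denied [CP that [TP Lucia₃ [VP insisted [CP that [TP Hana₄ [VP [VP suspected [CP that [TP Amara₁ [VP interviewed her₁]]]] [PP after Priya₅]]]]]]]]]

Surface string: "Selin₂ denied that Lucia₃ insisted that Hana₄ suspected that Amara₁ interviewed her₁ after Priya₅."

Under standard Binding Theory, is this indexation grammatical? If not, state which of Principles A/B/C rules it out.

Principle B

The two coindexed NPs are *Amara₁* and *her₁*.
*her₁* is a pronoun. Its binding domain is the embedded TP, whose subject is Amara₁.
*Amara₁* c-commands it within that domain and carries the same index.
The pronoun is locally bound → Principle B violation.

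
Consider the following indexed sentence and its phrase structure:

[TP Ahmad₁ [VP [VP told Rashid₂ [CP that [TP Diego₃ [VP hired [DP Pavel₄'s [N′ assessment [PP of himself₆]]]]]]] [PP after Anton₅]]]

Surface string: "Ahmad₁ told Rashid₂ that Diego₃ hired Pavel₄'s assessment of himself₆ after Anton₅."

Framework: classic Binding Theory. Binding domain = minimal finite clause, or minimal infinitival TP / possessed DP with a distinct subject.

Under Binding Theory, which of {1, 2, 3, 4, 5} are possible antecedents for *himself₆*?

{4}

*himself* is an anaphor, so Principle A applies: it must be bound in its binding domain.
Binding domain of *himself₆*: the possessed DP, whose subject is Pavel₄.
*Ahmad₁* c-commands the anaphor but is outside its binding domain → cannot satisfy Principle A.
*Rashid₂* c-commands the anaphor but is outside its binding domain → cannot satisfy Principle A.
*Diego₃* c-commands the anaphor but is outside its binding domain → cannot satisfy Principle A.
*Pavel₄* c-commands the anaphor within its binding domain → licit binder.
*Anton₅* does not c-command the anaphor → cannot bind it.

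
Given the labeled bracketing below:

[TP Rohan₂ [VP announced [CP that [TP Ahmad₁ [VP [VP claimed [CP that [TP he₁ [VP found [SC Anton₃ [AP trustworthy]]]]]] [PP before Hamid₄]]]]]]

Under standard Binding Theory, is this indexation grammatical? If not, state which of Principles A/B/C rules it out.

The two coindexed NPs are *Ahmad₁* and *he₁*.
*he₁* is a pronoun; nothing c-commands it within its binding domain (the embedded TP.), so Principle B holds trivially.
*Ahmad₁* is an R-expression; *he₁* does not c-command it, and no other NP shares its index, so Principle C is satisfied.
All principles are respected.

grammatical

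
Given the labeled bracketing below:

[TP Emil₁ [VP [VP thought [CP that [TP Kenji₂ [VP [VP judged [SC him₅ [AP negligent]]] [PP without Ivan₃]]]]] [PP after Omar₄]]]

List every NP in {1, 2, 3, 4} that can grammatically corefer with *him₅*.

*him* is a pronoun, so Principle B applies: it must be free in its binding domain.
Binding domain of *him₅*: the embedded TP, whose subject is Kenji₂.
*Emil₁* c-commands the pronoun but from outside its binding domain, and is not c-commanded by it → coindexation permitted.
*Kenji₂* c-commands the pronoun within its binding domain → coindexation would violate Principle B.
*Ivan₃* and the pronoun do not c-command one another → neither Principle B nor Principle C is at stake; coindexation permitted.
*Omar₄* and the pronoun do not c-command one another → neither Principle B nor Principle C is at stake; coindexation permitted.

{1, 3, 4}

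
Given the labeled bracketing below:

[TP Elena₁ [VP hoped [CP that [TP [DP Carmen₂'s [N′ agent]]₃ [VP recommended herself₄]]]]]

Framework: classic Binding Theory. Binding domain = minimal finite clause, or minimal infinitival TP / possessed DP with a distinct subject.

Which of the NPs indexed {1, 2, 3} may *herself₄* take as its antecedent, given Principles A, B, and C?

{3}

*herself* is an anaphor, so Principle A applies: it must be bound in its binding domain.
Binding domain of *herself₄*: the embedded TP, whose subject is [Carmen₂'s agent]₃.
*Elena₁* c-commands the anaphor but is outside its binding domain → cannot satisfy Principle A.
*Carmen₂* does not c-command the anaphor → cannot bind it.
*[Carmen₂'s agent]₃* c-commands the anaphor within its binding domain → licit binder.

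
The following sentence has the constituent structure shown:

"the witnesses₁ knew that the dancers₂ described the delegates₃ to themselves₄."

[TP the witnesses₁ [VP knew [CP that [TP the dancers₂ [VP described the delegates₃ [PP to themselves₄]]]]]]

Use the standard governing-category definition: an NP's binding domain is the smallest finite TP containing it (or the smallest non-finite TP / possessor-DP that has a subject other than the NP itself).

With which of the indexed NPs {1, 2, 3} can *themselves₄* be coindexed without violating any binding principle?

{2, 3}

*themselves* is an anaphor, so Principle A applies: it must be bound in its binding domain.
Binding domain of *themselves₄*: the embedded TP, whose subject is the dancers₂.
*the witnesses₁* c-commands the anaphor but is outside its binding domain → cannot satisfy Principle A.
*the dancers₂* c-commands the anaphor within its binding domain → licit binder.
*the delegates₃* c-commands the anaphor within its binding domain → licit binder.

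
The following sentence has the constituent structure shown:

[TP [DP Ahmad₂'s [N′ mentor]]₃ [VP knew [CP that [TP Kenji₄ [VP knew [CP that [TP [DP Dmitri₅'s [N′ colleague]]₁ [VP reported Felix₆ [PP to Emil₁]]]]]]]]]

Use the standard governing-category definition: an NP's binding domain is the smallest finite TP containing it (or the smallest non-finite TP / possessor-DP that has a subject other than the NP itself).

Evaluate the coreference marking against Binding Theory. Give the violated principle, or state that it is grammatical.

The two coindexed NPs are *[Dmitri₅'s colleague]₁* and *Emil₁*.
*Emil₁* is an R-expression. Principle C requires it to be free everywhere.
*[Dmitri₅'s colleague]₁* c-commands it and carries the same index.
The R-expression is bound → Principle C violation.

Principle C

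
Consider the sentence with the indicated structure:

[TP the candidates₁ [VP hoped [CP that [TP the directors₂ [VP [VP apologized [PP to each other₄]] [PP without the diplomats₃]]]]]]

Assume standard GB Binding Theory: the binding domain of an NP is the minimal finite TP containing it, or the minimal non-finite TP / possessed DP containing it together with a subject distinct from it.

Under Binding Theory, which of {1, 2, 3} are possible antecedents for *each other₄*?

{2}

*each other* is an anaphor, so Principle A applies: it must be bound in its binding domain.
Binding domain of *each other₄*: the embedded TP, whose subject is the directors₂.
*the candidates₁* c-commands the anaphor but is outside its binding domain → cannot satisfy Principle A.
*the directors₂* c-commands the anaphor within its binding domain → licit binder.
*the diplomats₃* does not c-command the anaphor → cannot bind it.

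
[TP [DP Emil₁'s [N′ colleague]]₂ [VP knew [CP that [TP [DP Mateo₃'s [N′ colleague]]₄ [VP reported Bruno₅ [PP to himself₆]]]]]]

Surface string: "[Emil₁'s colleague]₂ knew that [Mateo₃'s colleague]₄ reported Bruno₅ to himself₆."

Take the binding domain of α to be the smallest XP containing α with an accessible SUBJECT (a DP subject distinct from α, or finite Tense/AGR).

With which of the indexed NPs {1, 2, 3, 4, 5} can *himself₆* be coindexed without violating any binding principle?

{4, 5}

*himself* is an anaphor, so Principle A applies: it must be bound in its binding domain.
Binding domain of *himself₆*: the embedded TP, whose subject is [Mateo₃'s colleague]₄.
*Emil₁* does not c-command the anaphor → cannot bind it.
*[Emil₁'s colleague]₂* c-commands the anaphor but is outside its binding domain → cannot satisfy Principle A.
*Mateo₃* does not c-command the anaphor → cannot bind it.
*[Mateo₃'s colleague]₄* c-commands the anaphor within its binding domain → licit binder.
*Bruno₅* c-commands the anaphor within its binding domain → licit binder.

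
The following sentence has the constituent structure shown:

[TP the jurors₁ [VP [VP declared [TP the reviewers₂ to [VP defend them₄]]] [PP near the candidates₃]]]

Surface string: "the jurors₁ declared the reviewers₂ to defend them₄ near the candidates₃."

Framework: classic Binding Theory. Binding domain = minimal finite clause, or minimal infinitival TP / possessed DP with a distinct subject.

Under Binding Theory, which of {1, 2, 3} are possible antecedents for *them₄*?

*them* is a pronoun, so Principle B applies: it must be free in its binding domain.
Binding domain of *them₄*: the embedded TP, whose subject is the reviewers₂.
*the jurors₁* c-commands the pronoun but from outside its binding domain, and is not c-commanded by it → coindexation permitted.
*the reviewers₂* c-commands the pronoun within its binding domain → coindexation would violate Principle B.
*the candidates₃* and the pronoun do not c-command one another → neither Principle B nor Principle C is at stake; coindexation permitted.

{1, 3}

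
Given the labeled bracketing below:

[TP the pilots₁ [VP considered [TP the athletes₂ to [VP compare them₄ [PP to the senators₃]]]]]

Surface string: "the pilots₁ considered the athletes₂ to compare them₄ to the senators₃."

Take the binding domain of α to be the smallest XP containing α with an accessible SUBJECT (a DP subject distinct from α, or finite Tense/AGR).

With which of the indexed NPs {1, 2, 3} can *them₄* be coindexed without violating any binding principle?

*them* is a pronoun, so Principle B applies: it must be free in its binding domain.
Binding domain of *them₄*: the embedded TP, whose subject is the athletes₂.
*the pilots₁* c-commands the pronoun but from outside its binding domain, and is not c-commanded by it → coindexation permitted.
*the athletes₂* c-commands the pronoun within its binding domain → coindexation would violate Principle B.
*the senators₃*: the pronoun c-commands this R-expression → coindexation would violate Principle C on *the senators₃*.

{1}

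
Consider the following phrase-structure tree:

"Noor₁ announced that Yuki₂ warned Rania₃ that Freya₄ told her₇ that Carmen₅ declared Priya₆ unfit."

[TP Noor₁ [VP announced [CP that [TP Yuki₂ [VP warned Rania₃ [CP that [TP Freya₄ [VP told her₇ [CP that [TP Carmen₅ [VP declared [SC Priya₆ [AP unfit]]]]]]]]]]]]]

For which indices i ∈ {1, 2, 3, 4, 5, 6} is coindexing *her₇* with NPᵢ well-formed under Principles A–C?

*her* is a pronoun, so Principle B applies: it must be free in its binding domain.
Binding domain of *her₇*: the embedded TP, whose subject is Freya₄.
*Noor₁* c-commands the pronoun but from outside its binding domain, and is not c-commanded by it → coindexation permitted.
*Yuki₂* c-commands the pronoun but from outside its binding domain, and is not c-commanded by it → coindexation permitted.
*Rania₃* c-commands the pronoun but from outside its binding domain, and is not c-commanded by it → coindexation permitted.
*Freya₄* c-commands the pronoun within its binding domain → coindexation would violate Principle B.
*Carmen₅*: the pronoun c-commands this R-expression → coindexation would violate Principle C on *Carmen₅*.
*Priya₆*: the pronoun c-commands this R-expression → coindexation would violate Principle C on *Priya₆*.

{1, 2, 3}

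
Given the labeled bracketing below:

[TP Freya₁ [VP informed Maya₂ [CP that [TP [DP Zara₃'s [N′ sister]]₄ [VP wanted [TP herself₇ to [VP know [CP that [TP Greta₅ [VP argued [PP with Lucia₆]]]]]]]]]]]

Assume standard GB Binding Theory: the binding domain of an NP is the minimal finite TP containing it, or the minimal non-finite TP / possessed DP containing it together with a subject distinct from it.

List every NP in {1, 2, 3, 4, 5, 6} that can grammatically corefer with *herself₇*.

{4}

*herself* is an anaphor, so Principle A applies: it must be bound in its binding domain.
Binding domain of *herself₇*: the embedded TP, whose subject is [Zara₃'s sister]₄.
*Freya₁* c-commands the anaphor but is outside its binding domain → cannot satisfy Principle A.
*Maya₂* c-commands the anaphor but is outside its binding domain → cannot satisfy Principle A.
*Zara₃* does not c-command the anaphor → cannot bind it.
*[Zara₃'s sister]₄* c-commands the anaphor within its binding domain → licit binder.
*Greta₅* does not c-command the anaphor → cannot bind it.
*Lucia₆* does not c-command the anaphor → cannot bind it.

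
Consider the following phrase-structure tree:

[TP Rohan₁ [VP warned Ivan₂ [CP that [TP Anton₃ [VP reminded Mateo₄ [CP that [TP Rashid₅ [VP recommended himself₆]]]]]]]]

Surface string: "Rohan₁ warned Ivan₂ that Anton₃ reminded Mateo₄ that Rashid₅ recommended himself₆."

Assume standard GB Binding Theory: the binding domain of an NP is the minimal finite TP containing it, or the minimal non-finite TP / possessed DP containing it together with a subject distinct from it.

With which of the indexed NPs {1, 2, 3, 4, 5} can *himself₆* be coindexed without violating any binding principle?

*himself* is an anaphor, so Principle A applies: it must be bound in its binding domain.
Binding domain of *himself₆*: the embedded TP, whose subject is Rashid₅.
*Rohan₁* c-commands the anaphor but is outside its binding domain → cannot satisfy Principle A.
*Ivan₂* c-commands the anaphor but is outside its binding domain → cannot satisfy Principle A.
*Anton₃* c-commands the anaphor but is outside its binding domain → cannot satisfy Principle A.
*Mateo₄* c-commands the anaphor but is outside its binding domain → cannot satisfy Principle A.
*Rashid₅* c-commands the anaphor within its binding domain → licit binder.

{5}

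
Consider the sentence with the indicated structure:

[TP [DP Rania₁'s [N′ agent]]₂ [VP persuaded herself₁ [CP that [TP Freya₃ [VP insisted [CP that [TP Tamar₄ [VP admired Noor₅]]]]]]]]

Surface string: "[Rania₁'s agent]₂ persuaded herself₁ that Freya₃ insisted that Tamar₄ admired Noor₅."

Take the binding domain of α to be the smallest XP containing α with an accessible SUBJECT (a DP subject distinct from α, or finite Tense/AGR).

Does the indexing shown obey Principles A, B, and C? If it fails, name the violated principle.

Principle A

The two coindexed NPs are *Rania₁* and *herself₁*.
*herself₁* is an anaphor. Principle A requires it to be bound within its binding domain — the matrix TP, whose subject is [Rania₁'s agent]₂.
Within that domain it is c-commanded by *[Rania₁'s agent]₂*, which does not share its index.
*Rania₁* does not c-command the anaphor at all.
The anaphor is unbound in its domain → Principle A violation.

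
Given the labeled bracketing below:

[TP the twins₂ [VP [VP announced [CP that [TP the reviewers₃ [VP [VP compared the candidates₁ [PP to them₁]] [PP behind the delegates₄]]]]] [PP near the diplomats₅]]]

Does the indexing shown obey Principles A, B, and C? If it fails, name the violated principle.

The two coindexed NPs are *the candidates₁* and *them₁*.
*them₁* is a pronoun. Its binding domain is the embedded TP, whose subject is the reviewers₃.
*the candidates₁* c-commands it within that domain and carries the same index.
The pronoun is locally bound → Principle B violation.

Principle B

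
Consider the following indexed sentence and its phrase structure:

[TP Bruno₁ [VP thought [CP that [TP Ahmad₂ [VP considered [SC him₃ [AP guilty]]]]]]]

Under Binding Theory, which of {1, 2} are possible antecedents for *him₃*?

*him* is a pronoun, so Principle B applies: it must be free in its binding domain.
Binding domain of *him₃*: the embedded TP, whose subject is Ahmad₂.
*Bruno₁* c-commands the pronoun but from outside its binding domain, and is not c-commanded by it → coindexation permitted.
*Ahmad₂* c-commands the pronoun within its binding domain → coindexation would violate Principle B.

{1}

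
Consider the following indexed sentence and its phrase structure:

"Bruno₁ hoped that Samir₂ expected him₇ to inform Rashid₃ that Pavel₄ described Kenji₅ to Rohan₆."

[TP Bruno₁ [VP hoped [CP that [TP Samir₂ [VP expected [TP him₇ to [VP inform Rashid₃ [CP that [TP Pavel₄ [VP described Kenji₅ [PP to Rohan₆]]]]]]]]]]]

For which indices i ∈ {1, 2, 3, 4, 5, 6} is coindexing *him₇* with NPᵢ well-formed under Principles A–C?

*him* is a pronoun, so Principle B applies: it must be free in its binding domain.
Binding domain of *him₇*: the embedded TP, whose subject is Samir₂.
*Bruno₁* c-commands the pronoun but from outside its binding domain, and is not c-commanded by it → coindexation permitted.
*Samir₂* c-commands the pronoun within its binding domain → coindexation would violate Principle B.
*Rashid₃*: the pronoun c-commands this R-expression → coindexation would violate Principle C on *Rashid₃*.
*Pavel₄*: the pronoun c-commands this R-expression → coindexation would violate Principle C on *Pavel₄*.
*Kenji₅*: the pronoun c-commands this R-expression → coindexation would violate Principle C on *Kenji₅*.
*Rohan₆*: the pronoun c-commands this R-expression → coindexation would violate Principle C on *Rohan₆*.

{1}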